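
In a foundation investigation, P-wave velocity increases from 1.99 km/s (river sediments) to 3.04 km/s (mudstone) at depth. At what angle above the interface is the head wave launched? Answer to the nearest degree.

At critical incidence the refracted ray runs along the interface (θ₂ = 90°), so sin θ_c = V₁/V₂.
θ_c = arcsin(1.99/3.04) = arcsin 0.6546 = 40.89°.
Measured from the interface: 90° − 40.89° = 49.11°.

49°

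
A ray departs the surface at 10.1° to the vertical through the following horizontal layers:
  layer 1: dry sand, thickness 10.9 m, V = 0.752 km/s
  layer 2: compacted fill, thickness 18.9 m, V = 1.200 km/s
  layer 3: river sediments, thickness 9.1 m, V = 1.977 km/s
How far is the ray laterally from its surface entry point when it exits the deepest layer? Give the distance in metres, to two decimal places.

12.18 m

Apply Snell's law at each interface; in layer i the horizontal offset is hᵢ·tan θᵢ.
Layer 1: θ = 10.10°; offset = 10.9·tan 10.10° = 1.9416 m.
Layer 2: sin θ = 1.200·sin 10.1°/0.752 = 0.2798, θ = 16.25°; offset = 18.9·tan 16.25° = 5.5091 m.
Layer 3: sin θ = 1.977·sin 10.1°/0.752 = 0.4610, θ = 27.45°; offset = 9.1·tan 27.45° = 4.7279 m.
Total horizontal offset = 12.1786 m.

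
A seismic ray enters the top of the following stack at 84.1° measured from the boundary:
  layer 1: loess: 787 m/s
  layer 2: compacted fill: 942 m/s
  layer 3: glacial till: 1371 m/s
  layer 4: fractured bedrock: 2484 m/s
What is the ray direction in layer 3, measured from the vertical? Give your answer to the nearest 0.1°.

10.3°

From the normal: θ₁ = 90° − 84.1° = 5.9°.
Snell's law across each interface conserves sin θ / V, so sin θ_3 = V_3·sin θ₁/V₁.
sin θ_3 = 1371 × sin 5.9° / 787 = 0.1791.
θ_3 = arcsin 0.1791 = 10.32°.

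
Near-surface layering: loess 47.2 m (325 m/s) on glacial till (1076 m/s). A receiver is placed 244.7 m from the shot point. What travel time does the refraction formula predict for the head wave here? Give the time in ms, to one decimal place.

504.3 ms

θ_c = arcsin(V₁/V₂) = arcsin(325/1076) = 17.58°, cos θ_c = 0.9533.
Intercept time tᵢ = 2h cos θ_c / V₁ = 2·47.2·0.9533/325 = 0.27690 s.
t = x/V₂ + tᵢ = 244.7/1076 + 0.27690 = 0.50431 s.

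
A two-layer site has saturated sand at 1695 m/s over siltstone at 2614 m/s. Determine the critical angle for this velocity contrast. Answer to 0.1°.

40.4°

At critical incidence the refracted ray runs along the interface (θ₂ = 90°), so sin θ_c = V₁/V₂.
θ_c = arcsin(1695/2614) = arcsin 0.6484 = 40.42°.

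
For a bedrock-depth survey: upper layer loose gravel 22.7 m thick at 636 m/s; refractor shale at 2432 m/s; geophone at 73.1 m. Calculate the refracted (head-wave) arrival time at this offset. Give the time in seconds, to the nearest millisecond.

0.099 s

θ_c = arcsin(V₁/V₂) = arcsin(636/2432) = 15.16°, cos θ_c = 0.9652.
Intercept time tᵢ = 2h cos θ_c / V₁ = 2·22.7·0.9652/636 = 0.06890 s.
t = x/V₂ + tᵢ = 73.1/2432 + 0.06890 = 0.09896 s.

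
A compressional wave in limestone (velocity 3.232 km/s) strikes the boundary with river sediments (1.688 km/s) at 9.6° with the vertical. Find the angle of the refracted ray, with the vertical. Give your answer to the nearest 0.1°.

5.0°

Snell's law: sin θ₂ = (V₂/V₁)·sin θ₁ = (1.688/3.232)·sin 9.6° = 0.0871.
θ₂ = sin⁻¹(0.0871) = 5.00° (from vertical).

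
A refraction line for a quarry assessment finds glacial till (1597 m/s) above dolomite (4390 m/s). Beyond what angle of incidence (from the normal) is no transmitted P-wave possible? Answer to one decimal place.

21.3°

Critical incidence: sin θ_c = V₁/V₂ = 1597/4390 = 0.3638.
θ_c = arcsin 0.3638 = 21.33°.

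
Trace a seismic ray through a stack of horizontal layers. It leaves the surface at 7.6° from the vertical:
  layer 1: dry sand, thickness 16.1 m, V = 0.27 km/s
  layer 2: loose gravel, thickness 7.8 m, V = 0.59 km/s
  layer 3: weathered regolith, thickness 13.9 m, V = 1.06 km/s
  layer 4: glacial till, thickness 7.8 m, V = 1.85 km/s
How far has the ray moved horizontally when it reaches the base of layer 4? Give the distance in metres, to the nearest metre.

Apply Snell's law at each interface; in layer i the horizontal offset is hᵢ·tan θᵢ.
Layer 1: θ = 7.60°; offset = 16.1·tan 7.60° = 2.148 m.
Layer 2: sin θ = 0.59·sin 7.6°/0.27 = 0.2890, θ = 16.80°; offset = 7.8·tan 16.80° = 2.355 m.
Layer 3: sin θ = 1.06·sin 7.6°/0.27 = 0.5192, θ = 31.28°; offset = 13.9·tan 31.28° = 8.445 m.
Layer 4: sin θ = 1.85·sin 7.6°/0.27 = 0.9062, θ = 64.99°; offset = 7.8·tan 64.99° = 16.716 m.
Summing the layer offsets gives 29.664 m.

30 m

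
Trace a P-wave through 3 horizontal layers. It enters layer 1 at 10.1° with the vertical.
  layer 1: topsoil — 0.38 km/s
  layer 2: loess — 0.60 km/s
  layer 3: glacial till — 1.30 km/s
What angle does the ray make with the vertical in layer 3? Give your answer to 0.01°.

36.87°

Snell's law across each interface conserves sin θ / V, so sin θ_3 = V_3·sin θ₁/V₁.
sin θ_3 = 1.30 × sin 10.1° / 0.38 = 0.5999.
θ_3 = arcsin 0.5999 = 36.87°.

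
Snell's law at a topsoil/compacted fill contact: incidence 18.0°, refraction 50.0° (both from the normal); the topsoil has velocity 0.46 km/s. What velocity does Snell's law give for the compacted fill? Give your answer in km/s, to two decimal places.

1.14 km/s

Snell's law: sin 18.0°/V₁ = sin 50.0°/V₂.
V₂ = V₁·sin 50.0°/sin 18.0° = 0.46 × 2.4790 = 1.14 km/s.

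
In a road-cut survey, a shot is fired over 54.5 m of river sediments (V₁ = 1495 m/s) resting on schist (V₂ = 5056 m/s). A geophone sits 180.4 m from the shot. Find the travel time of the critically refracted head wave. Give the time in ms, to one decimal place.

105.3 ms

θ_c = arcsin(V₁/V₂) = arcsin(1495/5056) = 17.20°, cos θ_c = 0.9553.
Intercept time tᵢ = 2h cos θ_c / V₁ = 2·54.5·0.9553/1495 = 0.06965 s.
t = x/V₂ + tᵢ = 180.4/5056 + 0.06965 = 0.10533 s.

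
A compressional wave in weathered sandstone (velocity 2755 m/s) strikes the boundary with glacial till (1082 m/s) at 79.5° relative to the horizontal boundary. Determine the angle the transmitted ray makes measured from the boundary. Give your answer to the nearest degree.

Convert to the normal: θ₁ = 90° − 79.5° = 10.5°.
sin θ₁/V₁ = sin θ₂/V₂ ⇒ sin θ₂ = 1082·sin 10.5°/2755 = 1082·0.1822/2755 = 0.0716.
θ₂ = sin⁻¹(0.0716) = 4.10° (from vertical).
From the interface: 90° − 4.10° = 85.90°.

86°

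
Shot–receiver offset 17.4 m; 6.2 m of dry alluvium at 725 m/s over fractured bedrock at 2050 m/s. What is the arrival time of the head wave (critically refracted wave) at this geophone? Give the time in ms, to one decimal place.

θ_c = arcsin(V₁/V₂) = arcsin(725/2050) = 20.71°, cos θ_c = 0.9354.
Intercept time tᵢ = 2h cos θ_c / V₁ = 2·6.2·0.9354/725 = 0.01600 s.
t = x/V₂ + tᵢ = 17.4/2050 + 0.01600 = 0.02449 s.

24.5 ms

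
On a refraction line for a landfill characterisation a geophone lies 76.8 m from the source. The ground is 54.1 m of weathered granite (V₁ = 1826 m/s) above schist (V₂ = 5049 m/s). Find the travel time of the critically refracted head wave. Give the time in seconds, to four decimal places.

0.0705 s

θ_c = arcsin(V₁/V₂) = arcsin(1826/5049) = 21.20°, cos θ_c = 0.9323.
Intercept time tᵢ = 2h cos θ_c / V₁ = 2·54.1·0.9323/1826 = 0.05524 s.
t = x/V₂ + tᵢ = 76.8/5049 + 0.05524 = 0.07046 s.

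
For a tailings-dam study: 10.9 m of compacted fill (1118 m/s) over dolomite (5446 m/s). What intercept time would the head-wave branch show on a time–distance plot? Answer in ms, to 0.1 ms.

tᵢ = 2h·√(V₂²−V₁²)/(V₁V₂).
√(V₂²−V₁²) = √(5446²−1118²) = 5330.0 m/s.
tᵢ = 2·10.9·5330.0/(1118·5446) = 0.01908 s.

19.1 ms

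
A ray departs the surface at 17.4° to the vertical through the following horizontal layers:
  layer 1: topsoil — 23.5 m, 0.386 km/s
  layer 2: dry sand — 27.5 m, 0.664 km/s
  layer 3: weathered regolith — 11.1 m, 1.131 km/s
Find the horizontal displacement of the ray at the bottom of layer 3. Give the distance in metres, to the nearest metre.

Apply Snell's law at each interface; in layer i the horizontal offset is hᵢ·tan θᵢ.
Layer 1: θ = 17.40°; offset = 23.5·tan 17.40° = 7.364 m.
Layer 2: sin θ = 0.664·sin 17.4°/0.386 = 0.5144, θ = 30.96°; offset = 27.5·tan 30.96° = 16.496 m.
Layer 3: sin θ = 1.131·sin 17.4°/0.386 = 0.8762, θ = 61.19°; offset = 11.1·tan 61.19° = 20.181 m.
Σ offsets = 44.042 m.

44 m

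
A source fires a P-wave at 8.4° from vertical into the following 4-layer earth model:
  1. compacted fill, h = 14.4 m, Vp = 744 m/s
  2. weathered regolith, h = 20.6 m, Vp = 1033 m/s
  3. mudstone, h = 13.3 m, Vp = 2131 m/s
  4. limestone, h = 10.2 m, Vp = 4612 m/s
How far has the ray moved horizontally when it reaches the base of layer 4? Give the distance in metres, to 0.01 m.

p = sin θ₁/V₁ = sin 8.4°/744 = 1.9635e-04 s/m is conserved through the stack.
Layer 1: θ = 8.40°; offset = 14.4·tan 8.40° = 2.1264 m.
Layer 2: sin θ = p·1033 = 0.2028 → θ = 11.70°; offset = 20.6·tan 11.70° = 4.2669 m.
Layer 3: sin θ = p·2131 = 0.4184 → θ = 24.73°; offset = 13.3·tan 24.73° = 6.1271 m.
Layer 4: sin θ = p·4612 = 0.9056 → θ = 64.90°; offset = 10.2·tan 64.90° = 21.7732 m.
Σ offsets = 34.2936 m.

34.29 m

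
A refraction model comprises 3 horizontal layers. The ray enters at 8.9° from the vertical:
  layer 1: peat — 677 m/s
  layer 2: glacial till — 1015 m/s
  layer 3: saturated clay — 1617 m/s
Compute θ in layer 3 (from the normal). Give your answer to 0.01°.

Snell's law across each interface conserves sin θ / V, so sin θ_3 = V_3·sin θ₁/V₁.
sin θ_3 = 1617 × sin 8.9° / 677 = 0.3695.
θ_3 = arcsin 0.3695 = 21.69°.

21.69°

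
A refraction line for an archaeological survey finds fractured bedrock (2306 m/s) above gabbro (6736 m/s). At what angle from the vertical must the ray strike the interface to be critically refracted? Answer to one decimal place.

At critical incidence the refracted ray runs along the interface (θ₂ = 90°), so sin θ_c = V₁/V₂.
θ_c = arcsin(2306/6736) = arcsin 0.3423 = 20.02°.

20.0°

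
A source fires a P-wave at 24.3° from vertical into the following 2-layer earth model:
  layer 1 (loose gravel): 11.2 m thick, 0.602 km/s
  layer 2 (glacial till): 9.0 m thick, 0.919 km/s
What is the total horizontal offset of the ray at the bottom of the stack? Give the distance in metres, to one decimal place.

12.3 m

Apply Snell's law at each interface; in layer i the horizontal offset is hᵢ·tan θᵢ.
Layer 1: θ = 24.30°; offset = 11.2·tan 24.30° = 5.057 m.
Layer 2: sin θ = 0.919·sin 24.3°/0.602 = 0.6282, θ = 38.92°; offset = 9.0·tan 38.92° = 7.267 m.
Σ offsets = 12.324 m.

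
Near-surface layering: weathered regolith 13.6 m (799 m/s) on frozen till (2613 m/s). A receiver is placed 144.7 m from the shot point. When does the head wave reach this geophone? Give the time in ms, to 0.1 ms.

θ_c = arcsin(V₁/V₂) = arcsin(799/2613) = 17.81°, cos θ_c = 0.9521.
Intercept time tᵢ = 2h cos θ_c / V₁ = 2·13.6·0.9521/799 = 0.03241 s.
t = x/V₂ + tᵢ = 144.7/2613 + 0.03241 = 0.08779 s.

87.8 ms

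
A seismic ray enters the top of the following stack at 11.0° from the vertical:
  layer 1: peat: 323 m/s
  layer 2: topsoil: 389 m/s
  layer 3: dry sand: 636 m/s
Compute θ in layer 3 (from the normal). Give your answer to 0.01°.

Snell's law across each interface conserves sin θ / V, so sin θ_3 = V_3·sin θ₁/V₁.
sin θ_3 = 636 × sin 11.0° / 323 = 0.3757.
θ_3 = arcsin 0.3757 = 22.07°.

22.07°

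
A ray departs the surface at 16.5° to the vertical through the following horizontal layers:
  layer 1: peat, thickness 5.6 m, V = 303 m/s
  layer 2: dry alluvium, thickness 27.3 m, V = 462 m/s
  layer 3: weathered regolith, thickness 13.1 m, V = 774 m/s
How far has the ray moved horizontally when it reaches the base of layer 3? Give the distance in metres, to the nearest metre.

29 m

Apply Snell's law at each interface; in layer i the horizontal offset is hᵢ·tan θᵢ.
Layer 1: θ = 16.50°; offset = 5.6·tan 16.50° = 1.659 m.
Layer 2: sin θ = 462·sin 16.5°/303 = 0.4331, θ = 25.66°; offset = 27.3·tan 25.66° = 13.116 m.
Layer 3: sin θ = 774·sin 16.5°/303 = 0.7255, θ = 46.51°; offset = 13.1·tan 46.51° = 13.810 m.
Σ offsets = 28.585 m.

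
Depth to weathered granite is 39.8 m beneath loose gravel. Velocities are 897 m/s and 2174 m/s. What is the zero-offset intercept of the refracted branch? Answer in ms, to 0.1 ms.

θ_c = arcsin(V₁/V₂) = arcsin(897/2174) = 24.37°; cos θ_c = 0.9109.
tᵢ = 2h·cos θ_c / V₁ = 2·39.8·0.9109 / 897 = 0.08083 s.

80.8 ms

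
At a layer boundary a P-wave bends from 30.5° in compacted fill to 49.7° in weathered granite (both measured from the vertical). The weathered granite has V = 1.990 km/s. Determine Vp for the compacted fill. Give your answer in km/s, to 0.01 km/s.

1.32 km/s

Snell's law: sin 30.5°/V₁ = sin 49.7°/V₂.
V₁ = V₂·sin 30.5°/sin 49.7° = 1.990 × 0.6655 = 1.32 km/s.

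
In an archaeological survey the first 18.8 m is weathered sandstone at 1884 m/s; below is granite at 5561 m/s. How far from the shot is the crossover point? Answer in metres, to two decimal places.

θ_c = arcsin(1884/5561) = 19.80°, so cos θ_c = 0.9409 and tᵢ = 2h cos θ_c/V₁ = 0.0188 s.
At crossover x/V₁ = x/V₂ + tᵢ ⇒ x = tᵢ/(1/V₁ − 1/V₂) = 0.01878/(5.3079e-04 − 1.7982e-04) = 53.50 m.

53.50 m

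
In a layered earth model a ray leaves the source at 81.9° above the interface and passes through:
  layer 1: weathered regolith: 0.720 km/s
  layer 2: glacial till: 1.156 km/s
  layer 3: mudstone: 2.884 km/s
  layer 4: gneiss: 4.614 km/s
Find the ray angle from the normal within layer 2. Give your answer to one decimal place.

From the normal: θ₁ = 90° − 81.9° = 8.1°.
Ray parameter p = sin 8.1° / 0.720 = 1.9570e-01 s/km.
sin θ_2 = p·V_2 = 1.9570e-01 × 1.156 = 0.2262.
θ_2 = arcsin 0.2262 = 13.07°.

13.1°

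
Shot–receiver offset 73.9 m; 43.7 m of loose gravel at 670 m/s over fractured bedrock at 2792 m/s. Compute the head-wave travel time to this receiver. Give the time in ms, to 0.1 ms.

t = x/V₂ + 2h·√(V₂²−V₁²)/(V₁V₂).
√(V₂²−V₁²) = √(2792²−670²) = 2710.4 m/s; delay term = 2·43.7·2710.4/(670·2792) = 0.12664 s.
t = 73.9/2792 + 0.12664 = 0.15310 s.

153.1 ms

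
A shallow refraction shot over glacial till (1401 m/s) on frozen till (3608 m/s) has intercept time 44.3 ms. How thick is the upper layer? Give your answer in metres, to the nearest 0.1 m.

θ_c = arcsin(1401/3608) = 22.85°; cos θ_c = 0.9215.
tᵢ = 2h cos θ_c/V₁ ⇒ h = tᵢ·V₁/(2 cos θ_c) = 0.0443·1401/(2·0.9215) = 33.67 m.

33.7 m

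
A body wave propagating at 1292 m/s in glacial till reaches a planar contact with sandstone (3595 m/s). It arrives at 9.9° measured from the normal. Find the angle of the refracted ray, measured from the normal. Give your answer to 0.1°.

Snell's law: sin θ₂ = (V₂/V₁)·sin θ₁ = (3595/1292)·sin 9.9° = 0.4784.
θ₂ = sin⁻¹(0.4784) = 28.58° (from vertical).

28.6°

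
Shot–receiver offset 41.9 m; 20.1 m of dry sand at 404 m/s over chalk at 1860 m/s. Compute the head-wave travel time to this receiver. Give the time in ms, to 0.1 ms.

119.7 ms

θ_c = arcsin(V₁/V₂) = arcsin(404/1860) = 12.54°, cos θ_c = 0.9761.
Intercept time tᵢ = 2h cos θ_c / V₁ = 2·20.1·0.9761/404 = 0.09713 s.
t = x/V₂ + tᵢ = 41.9/1860 + 0.09713 = 0.11966 s.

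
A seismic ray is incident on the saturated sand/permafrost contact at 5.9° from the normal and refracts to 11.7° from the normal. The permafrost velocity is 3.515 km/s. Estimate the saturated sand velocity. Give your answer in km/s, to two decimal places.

Snell's law: sin 5.9°/V₁ = sin 11.7°/V₂.
V₁ = V₂·sin 5.9°/sin 11.7° = 3.515 × 0.5069 = 1.78 km/s.

1.78 km/s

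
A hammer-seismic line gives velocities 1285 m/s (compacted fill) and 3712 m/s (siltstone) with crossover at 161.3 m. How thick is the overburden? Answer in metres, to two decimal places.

x_cross = 2h·√((V₂+V₁)/(V₂−V₁)) → h = x_cross / (2·√((V₂+V₁)/(V₂−V₁))).
√((V₂+V₁)/(V₂−V₁)) = √((3712+1285)/(3712−1285)) = 1.4349.
h = 161.3 / (2·1.4349) = 56.21 m.

56.21 m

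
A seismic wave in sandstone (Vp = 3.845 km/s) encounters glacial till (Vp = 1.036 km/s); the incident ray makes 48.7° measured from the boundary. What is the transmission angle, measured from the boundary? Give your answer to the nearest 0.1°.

79.8°

Angle from the normal: 90° − 48.7° = 41.3°.
sin θ₁/V₁ = sin θ₂/V₂ ⇒ sin θ₂ = 1.036·sin 41.3°/3.845 = 1.036·0.6600/3.845 = 0.1778.
θ₂ = arcsin 0.1778 = 10.24° from the normal.
From the interface: 90° − 10.24° = 79.76°.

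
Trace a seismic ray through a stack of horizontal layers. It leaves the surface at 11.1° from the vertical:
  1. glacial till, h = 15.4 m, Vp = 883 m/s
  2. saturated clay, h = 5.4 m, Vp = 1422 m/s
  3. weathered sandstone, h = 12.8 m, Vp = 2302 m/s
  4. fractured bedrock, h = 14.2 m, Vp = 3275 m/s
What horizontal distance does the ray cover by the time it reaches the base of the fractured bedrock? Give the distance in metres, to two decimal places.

26.69 m

p = sin θ₁/V₁ = sin 11.1°/883 = 2.1803e-04 s/m is conserved through the stack.
Layer 1: θ = 11.10°; offset = 15.4·tan 11.10° = 3.0214 m.
Layer 2: sin θ = p·1422 = 0.3100 → θ = 18.06°; offset = 5.4·tan 18.06° = 1.7610 m.
Layer 3: sin θ = p·2302 = 0.5019 → θ = 30.13°; offset = 12.8·tan 30.13° = 7.4278 m.
Layer 4: sin θ = p·3275 = 0.7141 → θ = 45.57°; offset = 14.2·tan 45.57° = 14.4832 m.
Summing the layer offsets gives 26.6933 m.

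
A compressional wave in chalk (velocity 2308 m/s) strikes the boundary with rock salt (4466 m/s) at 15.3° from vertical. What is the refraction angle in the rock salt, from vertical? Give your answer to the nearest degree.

31°

sin θ₁/V₁ = sin θ₂/V₂ ⇒ sin θ₂ = 4466·sin 15.3°/2308 = 4466·0.2639/2308 = 0.5106.
θ₂ = sin⁻¹(0.5106) = 30.70° (from vertical).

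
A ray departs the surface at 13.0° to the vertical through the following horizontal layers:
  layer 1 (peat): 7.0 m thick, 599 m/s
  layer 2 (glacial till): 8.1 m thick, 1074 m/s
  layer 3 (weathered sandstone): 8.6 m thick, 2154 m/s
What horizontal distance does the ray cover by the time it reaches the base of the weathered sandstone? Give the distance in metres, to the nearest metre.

Apply Snell's law at each interface; in layer i the horizontal offset is hᵢ·tan θᵢ.
Layer 1: θ = 13.00°; offset = 7.0·tan 13.00° = 1.616 m.
Layer 2: sin θ = 1074·sin 13.0°/599 = 0.4033, θ = 23.79°; offset = 8.1·tan 23.79° = 3.570 m.
Layer 3: sin θ = 2154·sin 13.0°/599 = 0.8089, θ = 53.99°; offset = 8.6·tan 53.99° = 11.833 m.
Summing the layer offsets gives 17.019 m.

17 m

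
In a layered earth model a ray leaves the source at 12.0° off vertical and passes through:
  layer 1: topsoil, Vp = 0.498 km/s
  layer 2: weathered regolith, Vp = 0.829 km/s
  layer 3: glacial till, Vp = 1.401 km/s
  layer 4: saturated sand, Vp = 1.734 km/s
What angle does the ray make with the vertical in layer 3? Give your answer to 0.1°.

Snell's law across each interface conserves sin θ / V, so sin θ_3 = V_3·sin θ₁/V₁.
sin θ_3 = 1.401 × sin 12.0° / 0.498 = 0.5849.
θ_3 = arcsin 0.5849 = 35.80°.

35.8°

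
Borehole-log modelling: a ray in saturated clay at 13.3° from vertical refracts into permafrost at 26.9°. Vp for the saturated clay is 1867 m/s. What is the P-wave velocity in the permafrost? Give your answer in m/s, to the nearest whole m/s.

3672 m/s

sin 13.3° = 0.2300; sin 26.9° = 0.4524.
V₂ = V₁·(sin θ₂/sin θ₁) = 1867·(0.4524/0.2300) = 3671.80 m/s.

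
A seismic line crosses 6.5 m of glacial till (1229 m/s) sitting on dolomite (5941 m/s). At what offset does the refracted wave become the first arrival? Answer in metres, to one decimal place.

16.0 m

θ_c = arcsin(1229/5941) = 11.94°, so cos θ_c = 0.9784 and tᵢ = 2h cos θ_c/V₁ = 0.0103 s.
At crossover x/V₁ = x/V₂ + tᵢ ⇒ x = tᵢ/(1/V₁ − 1/V₂) = 0.01035/(8.1367e-04 − 1.6832e-04) = 16.04 m.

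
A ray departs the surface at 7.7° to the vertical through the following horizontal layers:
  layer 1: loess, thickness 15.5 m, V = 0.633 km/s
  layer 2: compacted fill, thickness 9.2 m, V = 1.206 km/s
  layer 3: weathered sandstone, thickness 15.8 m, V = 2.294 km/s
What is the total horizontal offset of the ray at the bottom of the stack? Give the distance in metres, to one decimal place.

13.3 m

Apply Snell's law at each interface; in layer i the horizontal offset is hᵢ·tan θᵢ.
Layer 1: θ = 7.70°; offset = 15.5·tan 7.70° = 2.096 m.
Layer 2: sin θ = 1.206·sin 7.7°/0.633 = 0.2553, θ = 14.79°; offset = 9.2·tan 14.79° = 2.429 m.
Layer 3: sin θ = 2.294·sin 7.7°/0.633 = 0.4856, θ = 29.05°; offset = 15.8·tan 29.05° = 8.776 m.
Σ offsets = 13.301 m.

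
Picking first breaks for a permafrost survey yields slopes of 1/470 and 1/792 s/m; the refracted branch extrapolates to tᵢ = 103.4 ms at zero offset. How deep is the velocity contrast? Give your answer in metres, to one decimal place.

30.2 m

θ_c = arcsin(470/792) = 36.40°; cos θ_c = 0.8049.
tᵢ = 2h cos θ_c/V₁ ⇒ h = tᵢ·V₁/(2 cos θ_c) = 0.1034·470/(2·0.8049) = 30.19 m.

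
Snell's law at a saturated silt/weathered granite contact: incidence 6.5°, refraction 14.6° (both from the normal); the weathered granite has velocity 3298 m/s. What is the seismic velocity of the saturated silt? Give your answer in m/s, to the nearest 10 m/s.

1480 m/s

sin 6.5° = 0.1132; sin 14.6° = 0.2521.
V₁ = V₂·(sin θ₁/sin θ₂) = 3298·(0.1132/0.2521) = 1481.12 m/s.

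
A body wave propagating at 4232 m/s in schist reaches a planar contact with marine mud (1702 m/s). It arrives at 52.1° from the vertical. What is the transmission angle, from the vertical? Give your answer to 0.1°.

18.5°

sin θ₁/V₁ = sin θ₂/V₂ ⇒ sin θ₂ = 1702·sin 52.1°/4232 = 1702·0.7891/4232 = 0.3173.
θ₂ = arcsin 0.3173 = 18.50° from the normal.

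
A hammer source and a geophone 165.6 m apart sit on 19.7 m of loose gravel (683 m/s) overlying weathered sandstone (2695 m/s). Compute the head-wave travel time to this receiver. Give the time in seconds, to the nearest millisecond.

t = x/V₂ + 2h·√(V₂²−V₁²)/(V₁V₂).
√(V₂²−V₁²) = √(2695²−683²) = 2607.0 m/s; delay term = 2·19.7·2607.0/(683·2695) = 0.05580 s.
t = 165.6/2695 + 0.05580 = 0.11725 s.

0.117 s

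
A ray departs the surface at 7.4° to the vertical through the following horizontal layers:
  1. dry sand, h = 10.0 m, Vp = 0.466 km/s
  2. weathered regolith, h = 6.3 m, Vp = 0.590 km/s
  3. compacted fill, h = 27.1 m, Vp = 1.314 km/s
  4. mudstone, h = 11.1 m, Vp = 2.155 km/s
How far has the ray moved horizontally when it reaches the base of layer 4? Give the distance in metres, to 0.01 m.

Apply Snell's law at each interface; in layer i the horizontal offset is hᵢ·tan θᵢ.
Layer 1: θ = 7.40°; offset = 10.0·tan 7.40° = 1.2988 m.
Layer 2: sin θ = 0.590·sin 7.4°/0.466 = 0.1631, θ = 9.38°; offset = 6.3·tan 9.38° = 1.0413 m.
Layer 3: sin θ = 1.314·sin 7.4°/0.466 = 0.3632, θ = 21.30°; offset = 27.1·tan 21.30° = 10.5631 m.
Layer 4: sin θ = 2.155·sin 7.4°/0.466 = 0.5956, θ = 36.56°; offset = 11.1·tan 36.56° = 8.2304 m.
Total horizontal offset = 21.1336 m.

21.13 m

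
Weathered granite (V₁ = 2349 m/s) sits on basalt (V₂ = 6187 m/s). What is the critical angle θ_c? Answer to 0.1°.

22.3°

At critical incidence the refracted ray runs along the interface (θ₂ = 90°), so sin θ_c = V₁/V₂.
θ_c = arcsin(2349/6187) = arcsin 0.3797 = 22.31°.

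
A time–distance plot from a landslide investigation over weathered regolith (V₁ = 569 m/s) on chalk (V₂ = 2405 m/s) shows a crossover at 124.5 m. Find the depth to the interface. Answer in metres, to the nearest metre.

49 m

x_cross = 2h·√((V₂+V₁)/(V₂−V₁)) → h = x_cross / (2·√((V₂+V₁)/(V₂−V₁))).
√((V₂+V₁)/(V₂−V₁)) = √((2405+569)/(2405−569)) = 1.2727.
h = 124.5 / (2·1.2727) = 48.91 m.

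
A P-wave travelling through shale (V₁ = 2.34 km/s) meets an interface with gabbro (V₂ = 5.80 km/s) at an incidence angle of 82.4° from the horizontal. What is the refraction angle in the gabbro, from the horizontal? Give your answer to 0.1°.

70.9°

Convert to the normal: θ₁ = 90° − 82.4° = 7.6°.
Snell's law: sin θ₂ = (V₂/V₁)·sin θ₁ = (5.80/2.34)·sin 7.6° = 0.3278.
θ₂ = arcsin 0.3278 = 19.14° from the normal.
From the interface: 90° − 19.14° = 70.86°.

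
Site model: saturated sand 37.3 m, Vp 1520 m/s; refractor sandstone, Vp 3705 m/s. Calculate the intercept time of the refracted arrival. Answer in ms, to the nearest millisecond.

θ_c = arcsin(V₁/V₂) = arcsin(1520/3705) = 24.22°; cos θ_c = 0.9120.
tᵢ = 2h·cos θ_c / V₁ = 2·37.3·0.9120 / 1520 = 0.04476 s.

45 ms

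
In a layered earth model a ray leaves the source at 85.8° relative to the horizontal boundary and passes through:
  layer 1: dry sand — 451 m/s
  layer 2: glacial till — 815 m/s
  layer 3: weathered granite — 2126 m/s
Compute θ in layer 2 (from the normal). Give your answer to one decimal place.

7.6°

From the normal: θ₁ = 90° − 85.8° = 4.2°.
Snell's law across each interface conserves sin θ / V, so sin θ_2 = V_2·sin θ₁/V₁.
sin θ_2 = 815 × sin 4.2° / 451 = 0.1323.
θ_2 = arcsin 0.1323 = 7.61°.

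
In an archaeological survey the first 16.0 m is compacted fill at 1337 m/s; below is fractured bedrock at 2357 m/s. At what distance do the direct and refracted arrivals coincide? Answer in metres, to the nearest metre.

61 m

θ_c = arcsin(1337/2357) = 34.56°, so cos θ_c = 0.8235 and tᵢ = 2h cos θ_c/V₁ = 0.0197 s.
At crossover x/V₁ = x/V₂ + tᵢ ⇒ x = tᵢ/(1/V₁ − 1/V₂) = 0.01971/(7.4794e-04 − 4.2427e-04) = 60.90 m.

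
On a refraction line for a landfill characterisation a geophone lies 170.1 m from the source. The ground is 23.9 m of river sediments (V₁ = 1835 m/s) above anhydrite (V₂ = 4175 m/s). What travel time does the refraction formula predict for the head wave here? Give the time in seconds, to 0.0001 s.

0.0641 s

t = x/V₂ + 2h·√(V₂²−V₁²)/(V₁V₂).
√(V₂²−V₁²) = √(4175²−1835²) = 3750.1 m/s; delay term = 2·23.9·3750.1/(1835·4175) = 0.02340 s.
t = 170.1/4175 + 0.02340 = 0.06414 s.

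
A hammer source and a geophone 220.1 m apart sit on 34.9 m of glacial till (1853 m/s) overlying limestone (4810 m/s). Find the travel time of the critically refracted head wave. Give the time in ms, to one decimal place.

θ_c = arcsin(V₁/V₂) = arcsin(1853/4810) = 22.66°, cos θ_c = 0.9228.
Intercept time tᵢ = 2h cos θ_c / V₁ = 2·34.9·0.9228/1853 = 0.03476 s.
t = x/V₂ + tᵢ = 220.1/4810 + 0.03476 = 0.08052 s.

80.5 ms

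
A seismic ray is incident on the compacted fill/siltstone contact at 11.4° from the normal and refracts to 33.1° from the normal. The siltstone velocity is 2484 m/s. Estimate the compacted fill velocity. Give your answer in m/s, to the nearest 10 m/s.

sin 11.4° = 0.1977; sin 33.1° = 0.5461.
V₁ = V₂·(sin θ₁/sin θ₂) = 2484·(0.1977/0.5461) = 899.06 m/s.

900 m/s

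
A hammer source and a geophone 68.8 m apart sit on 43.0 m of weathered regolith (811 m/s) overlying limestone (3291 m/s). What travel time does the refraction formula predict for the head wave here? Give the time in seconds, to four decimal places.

0.1237 s

t = x/V₂ + 2h·√(V₂²−V₁²)/(V₁V₂).
√(V₂²−V₁²) = √(3291²−811²) = 3189.5 m/s; delay term = 2·43.0·3189.5/(811·3291) = 0.10277 s.
t = 68.8/3291 + 0.10277 = 0.12368 s.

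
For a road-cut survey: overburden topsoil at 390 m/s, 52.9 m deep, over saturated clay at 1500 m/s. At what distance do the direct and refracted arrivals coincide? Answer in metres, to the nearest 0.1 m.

x_cross = 2h·√((V₂+V₁)/(V₂−V₁)).
(V₂+V₁)/(V₂−V₁) = (1500+390)/(1500−390) = 1.7027; √ = 1.3049.
x_cross = 2·52.9·1.3049 = 138.06 m.

138.1 m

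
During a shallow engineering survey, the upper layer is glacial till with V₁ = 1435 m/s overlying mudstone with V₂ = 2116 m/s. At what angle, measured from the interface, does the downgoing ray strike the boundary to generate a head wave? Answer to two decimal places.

At critical incidence the refracted ray runs along the interface (θ₂ = 90°), so sin θ_c = V₁/V₂.
θ_c = arcsin(1435/2116) = arcsin 0.6782 = 42.70°.
Measured from the interface: 90° − 42.70° = 47.30°.

47.30°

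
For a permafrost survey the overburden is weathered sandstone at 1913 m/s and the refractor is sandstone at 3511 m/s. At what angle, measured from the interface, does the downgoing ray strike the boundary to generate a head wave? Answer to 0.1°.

Critical incidence: sin θ_c = V₁/V₂ = 1913/3511 = 0.5449.
θ_c = arcsin 0.5449 = 33.02°.
Measured from the interface: 90° − 33.02° = 56.98°.

57.0°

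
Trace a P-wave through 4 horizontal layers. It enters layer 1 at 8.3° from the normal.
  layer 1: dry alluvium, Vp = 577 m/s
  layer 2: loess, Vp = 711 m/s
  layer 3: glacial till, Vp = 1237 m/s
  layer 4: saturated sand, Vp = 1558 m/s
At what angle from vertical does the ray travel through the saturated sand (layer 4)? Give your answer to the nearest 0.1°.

Snell's law across each interface conserves sin θ / V, so sin θ_4 = V_4·sin θ₁/V₁.
sin θ_4 = 1558 × sin 8.3° / 577 = 0.3898.
θ_4 = arcsin 0.3898 = 22.94°.

22.9°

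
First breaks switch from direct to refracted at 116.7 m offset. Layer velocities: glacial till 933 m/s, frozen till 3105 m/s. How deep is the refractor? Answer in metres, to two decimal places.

x_cross = 2h·√((V₂+V₁)/(V₂−V₁)) → h = x_cross / (2·√((V₂+V₁)/(V₂−V₁))).
√((V₂+V₁)/(V₂−V₁)) = √((3105+933)/(3105−933)) = 1.3635.
h = 116.7 / (2·1.3635) = 42.79 m.

42.79 m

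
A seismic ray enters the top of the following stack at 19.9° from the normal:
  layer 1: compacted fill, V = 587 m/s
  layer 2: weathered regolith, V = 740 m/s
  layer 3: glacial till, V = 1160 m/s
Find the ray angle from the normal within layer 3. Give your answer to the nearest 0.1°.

42.3°

Ray parameter p = sin 19.9° / 587 = 5.7986e-04 s/m.
sin θ_3 = p·V_3 = 5.7986e-04 × 1160 = 0.6726.
θ_3 = arcsin 0.6726 = 42.27°.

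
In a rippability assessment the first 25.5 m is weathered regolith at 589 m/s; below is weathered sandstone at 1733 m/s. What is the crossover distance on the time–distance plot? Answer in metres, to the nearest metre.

73 m

θ_c = arcsin(589/1733) = 19.87°, so cos θ_c = 0.9405 and tᵢ = 2h cos θ_c/V₁ = 0.0814 s.
At crossover x/V₁ = x/V₂ + tᵢ ⇒ x = tᵢ/(1/V₁ − 1/V₂) = 0.08143/(1.6978e-03 − 5.7703e-04) = 72.66 m.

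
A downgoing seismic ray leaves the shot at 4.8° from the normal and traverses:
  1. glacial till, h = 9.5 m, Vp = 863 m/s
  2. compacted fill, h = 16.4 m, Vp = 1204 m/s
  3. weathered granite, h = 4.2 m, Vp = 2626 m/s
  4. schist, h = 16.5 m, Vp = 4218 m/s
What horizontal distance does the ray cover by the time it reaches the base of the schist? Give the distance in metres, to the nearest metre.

Apply Snell's law at each interface; in layer i the horizontal offset is hᵢ·tan θᵢ.
Layer 1: θ = 4.80°; offset = 9.5·tan 4.80° = 0.798 m.
Layer 2: sin θ = 1204·sin 4.8°/863 = 0.1167, θ = 6.70°; offset = 16.4·tan 6.70° = 1.928 m.
Layer 3: sin θ = 2626·sin 4.8°/863 = 0.2546, θ = 14.75°; offset = 4.2·tan 14.75° = 1.106 m.
Layer 4: sin θ = 4218·sin 4.8°/863 = 0.4090, θ = 24.14°; offset = 16.5·tan 24.14° = 7.395 m.
Total horizontal offset = 11.226 m.

11 m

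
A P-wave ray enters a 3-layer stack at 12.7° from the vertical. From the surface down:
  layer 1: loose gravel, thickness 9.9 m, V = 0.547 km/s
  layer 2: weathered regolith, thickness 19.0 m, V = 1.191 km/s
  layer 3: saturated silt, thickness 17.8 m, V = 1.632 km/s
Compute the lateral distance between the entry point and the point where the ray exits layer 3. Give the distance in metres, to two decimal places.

Apply Snell's law at each interface; in layer i the horizontal offset is hᵢ·tan θᵢ.
Layer 1: θ = 12.70°; offset = 9.9·tan 12.70° = 2.2311 m.
Layer 2: sin θ = 1.191·sin 12.7°/0.547 = 0.4787, θ = 28.60°; offset = 19.0·tan 28.60° = 10.3587 m.
Layer 3: sin θ = 1.632·sin 12.7°/0.547 = 0.6559, θ = 40.99°; offset = 17.8·tan 40.99° = 15.4676 m.
Σ offsets = 28.0574 m.

28.06 m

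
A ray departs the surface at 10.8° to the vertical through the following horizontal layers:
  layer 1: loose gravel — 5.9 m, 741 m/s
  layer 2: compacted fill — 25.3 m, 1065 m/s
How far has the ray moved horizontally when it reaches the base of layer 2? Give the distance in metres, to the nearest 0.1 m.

8.2 m

p = sin θ₁/V₁ = sin 10.8°/741 = 2.5288e-04 s/m is conserved through the stack.
Layer 1: θ = 10.80°; offset = 5.9·tan 10.80° = 1.125 m.
Layer 2: sin θ = p·1065 = 0.2693 → θ = 15.62°; offset = 25.3·tan 15.62° = 7.075 m.
Σ offsets = 8.201 m.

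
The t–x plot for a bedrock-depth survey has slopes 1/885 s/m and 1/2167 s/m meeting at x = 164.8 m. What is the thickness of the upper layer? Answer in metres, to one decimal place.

53.4 m

x_cross = 2h·√((V₂+V₁)/(V₂−V₁)) → h = x_cross / (2·√((V₂+V₁)/(V₂−V₁))).
√((V₂+V₁)/(V₂−V₁)) = √((2167+885)/(2167−885)) = 1.5429.
h = 164.8 / (2·1.5429) = 53.40 m.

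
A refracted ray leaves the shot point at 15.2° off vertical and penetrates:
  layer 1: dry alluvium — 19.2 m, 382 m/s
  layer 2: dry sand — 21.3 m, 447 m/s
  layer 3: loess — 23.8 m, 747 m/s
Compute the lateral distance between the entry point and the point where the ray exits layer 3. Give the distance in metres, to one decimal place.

Ray parameter p = sin 15.2° / 382 m/s = 6.8636e-04 s/m.
Layer 1: θ = 15.20°; offset = 19.2·tan 15.20° = 5.217 m.
Layer 2: sin θ = p·447 = 0.3068 → θ = 17.87°; offset = 21.3·tan 17.87° = 6.866 m.
Layer 3: sin θ = p·747 = 0.5127 → θ = 30.84°; offset = 23.8·tan 30.84° = 14.213 m.
Summing the layer offsets gives 26.295 m.

26.3 m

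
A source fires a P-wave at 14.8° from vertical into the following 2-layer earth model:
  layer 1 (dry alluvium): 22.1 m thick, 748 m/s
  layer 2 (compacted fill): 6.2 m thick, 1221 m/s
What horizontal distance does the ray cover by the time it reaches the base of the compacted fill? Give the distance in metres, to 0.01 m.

p = sin θ₁/V₁ = sin 14.8°/748 = 3.4151e-04 s/m is conserved through the stack.
Layer 1: θ = 14.80°; offset = 22.1·tan 14.80° = 5.8391 m.
Layer 2: sin θ = p·1221 = 0.4170 → θ = 24.64°; offset = 6.2·tan 24.64° = 2.8443 m.
Total horizontal offset = 8.6834 m.

8.68 m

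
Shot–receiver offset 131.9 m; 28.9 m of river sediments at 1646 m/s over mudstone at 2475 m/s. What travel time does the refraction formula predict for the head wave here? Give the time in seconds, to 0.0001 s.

θ_c = arcsin(V₁/V₂) = arcsin(1646/2475) = 41.69°, cos θ_c = 0.7468.
Intercept time tᵢ = 2h cos θ_c / V₁ = 2·28.9·0.7468/1646 = 0.02622 s.
t = x/V₂ + tᵢ = 131.9/2475 + 0.02622 = 0.07952 s.

0.0795 s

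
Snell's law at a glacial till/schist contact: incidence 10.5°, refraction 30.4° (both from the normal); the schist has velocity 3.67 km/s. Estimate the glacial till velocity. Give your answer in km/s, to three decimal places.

Snell's law: sin 10.5°/V₁ = sin 30.4°/V₂.
V₁ = V₂·sin 10.5°/sin 30.4° = 3.67 × 0.3601 = 1.322 km/s.

1.322 km/s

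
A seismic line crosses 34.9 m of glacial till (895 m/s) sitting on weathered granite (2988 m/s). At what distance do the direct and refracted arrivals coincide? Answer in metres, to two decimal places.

95.07 m

θ_c = arcsin(895/2988) = 17.43°, so cos θ_c = 0.9541 and tᵢ = 2h cos θ_c/V₁ = 0.0744 s.
At crossover x/V₁ = x/V₂ + tᵢ ⇒ x = tᵢ/(1/V₁ − 1/V₂) = 0.07441/(1.1173e-03 − 3.3467e-04) = 95.07 m.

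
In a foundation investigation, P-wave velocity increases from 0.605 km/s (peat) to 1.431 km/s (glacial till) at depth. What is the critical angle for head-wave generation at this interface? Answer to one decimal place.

25.0°

At critical incidence the refracted ray runs along the interface (θ₂ = 90°), so sin θ_c = V₁/V₂.
θ_c = arcsin(0.605/1.431) = arcsin 0.4228 = 25.01°.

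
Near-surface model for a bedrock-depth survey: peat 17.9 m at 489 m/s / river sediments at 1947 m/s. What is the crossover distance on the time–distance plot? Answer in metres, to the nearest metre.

46 m

x_cross = 2h·√((V₂+V₁)/(V₂−V₁)).
(V₂+V₁)/(V₂−V₁) = (1947+489)/(1947−489) = 1.6708; √ = 1.2926.
x_cross = 2·17.9·1.2926 = 46.27 m.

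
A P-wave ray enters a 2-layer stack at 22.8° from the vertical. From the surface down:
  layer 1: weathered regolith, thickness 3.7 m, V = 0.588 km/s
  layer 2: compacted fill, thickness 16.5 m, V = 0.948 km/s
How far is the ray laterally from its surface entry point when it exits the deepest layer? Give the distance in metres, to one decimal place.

14.8 m

Apply Snell's law at each interface; in layer i the horizontal offset is hᵢ·tan θᵢ.
Layer 1: θ = 22.80°; offset = 3.7·tan 22.80° = 1.555 m.
Layer 2: sin θ = 0.948·sin 22.8°/0.588 = 0.6248, θ = 38.67°; offset = 16.5·tan 38.67° = 13.203 m.
Σ offsets = 14.758 m.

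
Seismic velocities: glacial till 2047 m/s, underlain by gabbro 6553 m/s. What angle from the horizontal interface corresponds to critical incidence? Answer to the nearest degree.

Critical incidence: sin θ_c = V₁/V₂ = 2047/6553 = 0.3124.
θ_c = arcsin 0.3124 = 18.20°.
Measured from the interface: 90° − 18.20° = 71.80°.

72°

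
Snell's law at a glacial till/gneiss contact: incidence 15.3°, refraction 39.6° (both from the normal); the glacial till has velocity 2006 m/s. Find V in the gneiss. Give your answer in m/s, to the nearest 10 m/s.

sin 15.3° = 0.2639; sin 39.6° = 0.6374.
V₂ = V₁·(sin θ₂/sin θ₁) = 2006·(0.6374/0.2639) = 4845.79 m/s.

4850 m/s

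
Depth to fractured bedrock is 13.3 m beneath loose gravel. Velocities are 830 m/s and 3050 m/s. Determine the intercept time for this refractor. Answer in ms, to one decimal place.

30.8 ms

θ_c = arcsin(V₁/V₂) = arcsin(830/3050) = 15.79°; cos θ_c = 0.9623.
tᵢ = 2h·cos θ_c / V₁ = 2·13.3·0.9623 / 830 = 0.03084 s.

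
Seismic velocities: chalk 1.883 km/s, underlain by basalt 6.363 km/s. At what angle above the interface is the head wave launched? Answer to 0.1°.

72.8°

At critical incidence the refracted ray runs along the interface (θ₂ = 90°), so sin θ_c = V₁/V₂.
θ_c = arcsin(1.883/6.363) = arcsin 0.2959 = 17.21°.
Measured from the interface: 90° − 17.21° = 72.79°.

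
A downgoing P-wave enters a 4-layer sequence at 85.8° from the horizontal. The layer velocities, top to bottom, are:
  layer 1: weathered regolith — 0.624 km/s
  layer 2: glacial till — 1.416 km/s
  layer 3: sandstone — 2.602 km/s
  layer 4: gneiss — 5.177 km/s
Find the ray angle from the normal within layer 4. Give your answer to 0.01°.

From the normal: θ₁ = 90° − 85.8° = 4.2°.
Snell's law across each interface conserves sin θ / V, so sin θ_4 = V_4·sin θ₁/V₁.
sin θ_4 = 5.177 × sin 4.2° / 0.624 = 0.6076.
θ_4 = 37.42° from the vertical.

37.42°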